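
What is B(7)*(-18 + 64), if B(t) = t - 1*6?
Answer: 46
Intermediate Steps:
B(t) = -6 + t (B(t) = t - 6 = -6 + t)
B(7)*(-18 + 64) = (-6 + 7)*(-18 + 64) = 1*46 = 46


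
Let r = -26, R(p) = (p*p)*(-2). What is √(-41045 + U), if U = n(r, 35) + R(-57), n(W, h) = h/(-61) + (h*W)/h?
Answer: 36*I*√136579/61 ≈ 218.1*I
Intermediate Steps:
R(p) = -2*p² (R(p) = p²*(-2) = -2*p²)
n(W, h) = W - h/61 (n(W, h) = h*(-1/61) + (W*h)/h = -h/61 + W = W - h/61)
U = -397999/61 (U = (-26 - 1/61*35) - 2*(-57)² = (-26 - 35/61) - 2*3249 = -1621/61 - 6498 = -397999/61 ≈ -6524.6)
√(-41045 + U) = √(-41045 - 397999/61) = √(-2901744/61) = 36*I*√136579/61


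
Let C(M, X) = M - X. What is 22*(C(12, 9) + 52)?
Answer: 1210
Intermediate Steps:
22*(C(12, 9) + 52) = 22*((12 - 1*9) + 52) = 22*((12 - 9) + 52) = 22*(3 + 52) = 22*55 = 1210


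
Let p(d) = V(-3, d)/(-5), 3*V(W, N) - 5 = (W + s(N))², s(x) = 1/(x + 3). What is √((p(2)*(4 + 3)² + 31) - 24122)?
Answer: I*√15083090/25 ≈ 155.35*I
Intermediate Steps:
s(x) = 1/(3 + x)
V(W, N) = 5/3 + (W + 1/(3 + N))²/3
p(d) = -⅓ - (-8 - 3*d)²/(15*(3 + d)²) (p(d) = (5/3 + (1 + 3*(-3) + d*(-3))²/(3*(3 + d)²))/(-5) = (5/3 + (1 - 9 - 3*d)²/(3*(3 + d)²))*(-⅕) = (5/3 + (-8 - 3*d)²/(3*(3 + d)²))*(-⅕) = -⅓ - (-8 - 3*d)²/(15*(3 + d)²))
√((p(2)*(4 + 3)² + 31) - 24122) = √(((-⅓ - (8 + 3*2)²/(15*(3 + 2)²))*(4 + 3)² + 31) - 24122) = √(((-⅓ - 1/15*(8 + 6)²/5²)*7² + 31) - 24122) = √(((-⅓ - 1/15*1/25*14²)*49 + 31) - 24122) = √(((-⅓ - 1/15*1/25*196)*49 + 31) - 24122) = √(((-⅓ - 196/375)*49 + 31) - 24122) = √((-107/125*49 + 31) - 24122) = √((-5243/125 + 31) - 24122) = √(-1368/125 - 24122) = √(-3016618/125) = I*√15083090/25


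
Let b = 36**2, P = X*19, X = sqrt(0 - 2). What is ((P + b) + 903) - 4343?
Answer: -2144 + 19*I*sqrt(2) ≈ -2144.0 + 26.87*I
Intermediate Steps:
X = I*sqrt(2) (X = sqrt(-2) = I*sqrt(2) ≈ 1.4142*I)
P = 19*I*sqrt(2) (P = (I*sqrt(2))*19 = 19*I*sqrt(2) ≈ 26.87*I)
b = 1296
((P + b) + 903) - 4343 = ((19*I*sqrt(2) + 1296) + 903) - 4343 = ((1296 + 19*I*sqrt(2)) + 903) - 4343 = (2199 + 19*I*sqrt(2)) - 4343 = -2144 + 19*I*sqrt(2)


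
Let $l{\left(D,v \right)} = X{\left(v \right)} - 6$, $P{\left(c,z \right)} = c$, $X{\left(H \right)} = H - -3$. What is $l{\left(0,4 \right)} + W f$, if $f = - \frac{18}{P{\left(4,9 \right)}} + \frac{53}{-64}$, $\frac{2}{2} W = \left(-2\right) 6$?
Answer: $\frac{1039}{16} \approx 64.938$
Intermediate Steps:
$X{\left(H \right)} = 3 + H$ ($X{\left(H \right)} = H + 3 = 3 + H$)
$W = -12$ ($W = \left(-2\right) 6 = -12$)
$f = - \frac{341}{64}$ ($f = - \frac{18}{4} + \frac{53}{-64} = \left(-18\right) \frac{1}{4} + 53 \left(- \frac{1}{64}\right) = - \frac{9}{2} - \frac{53}{64} = - \frac{341}{64} \approx -5.3281$)
$l{\left(D,v \right)} = -3 + v$ ($l{\left(D,v \right)} = \left(3 + v\right) - 6 = -3 + v$)
$l{\left(0,4 \right)} + W f = \left(-3 + 4\right) - - \frac{1023}{16} = 1 + \frac{1023}{16} = \frac{1039}{16}$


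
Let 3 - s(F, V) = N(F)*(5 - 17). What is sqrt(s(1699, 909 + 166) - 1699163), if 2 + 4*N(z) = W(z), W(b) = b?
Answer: I*sqrt(1694069) ≈ 1301.6*I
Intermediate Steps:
N(z) = -1/2 + z/4
s(F, V) = -3 + 3*F (s(F, V) = 3 - (-1/2 + F/4)*(5 - 17) = 3 - (-1/2 + F/4)*(-12) = 3 - (6 - 3*F) = 3 + (-6 + 3*F) = -3 + 3*F)
sqrt(s(1699, 909 + 166) - 1699163) = sqrt((-3 + 3*1699) - 1699163) = sqrt((-3 + 5097) - 1699163) = sqrt(5094 - 1699163) = sqrt(-1694069) = I*sqrt(1694069)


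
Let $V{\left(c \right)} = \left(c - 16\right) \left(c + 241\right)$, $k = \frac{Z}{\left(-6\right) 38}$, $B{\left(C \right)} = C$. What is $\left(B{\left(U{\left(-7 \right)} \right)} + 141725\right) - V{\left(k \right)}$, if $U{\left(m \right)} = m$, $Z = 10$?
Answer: $\frac{1892007929}{12996} \approx 1.4558 \cdot 10^{5}$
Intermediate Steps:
$k = - \frac{5}{114}$ ($k = \frac{10}{\left(-6\right) 38} = \frac{10}{-228} = 10 \left(- \frac{1}{228}\right) = - \frac{5}{114} \approx -0.04386$)
$V{\left(c \right)} = \left(-16 + c\right) \left(241 + c\right)$
$\left(B{\left(U{\left(-7 \right)} \right)} + 141725\right) - V{\left(k \right)} = \left(-7 + 141725\right) - \left(-3856 + \left(- \frac{5}{114}\right)^{2} + 225 \left(- \frac{5}{114}\right)\right) = 141718 - \left(-3856 + \frac{25}{12996} - \frac{375}{38}\right) = 141718 - - \frac{50240801}{12996} = 141718 + \frac{50240801}{12996} = \frac{1892007929}{12996}$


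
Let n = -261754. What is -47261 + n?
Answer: -309015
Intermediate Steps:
-47261 + n = -47261 - 261754 = -309015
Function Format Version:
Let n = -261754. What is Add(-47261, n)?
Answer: -309015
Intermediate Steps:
Add(-47261, n) = Add(-47261, -261754) = -309015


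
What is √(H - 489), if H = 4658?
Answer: √4169 ≈ 64.568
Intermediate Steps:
√(H - 489) = √(4658 - 489) = √4169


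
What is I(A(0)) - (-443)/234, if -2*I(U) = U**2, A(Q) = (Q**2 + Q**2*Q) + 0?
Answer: 443/234 ≈ 1.8932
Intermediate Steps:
A(Q) = Q**2 + Q**3 (A(Q) = (Q**2 + Q**3) + 0 = Q**2 + Q**3)
I(U) = -U**2/2
I(A(0)) - (-443)/234 = -(0**2*(1 + 0))**2/2 - (-443)/234 = -(0*1)**2/2 - (-443)/234 = -1/2*0**2 - 1*(-443/234) = -1/2*0 + 443/234 = 0 + 443/234 = 443/234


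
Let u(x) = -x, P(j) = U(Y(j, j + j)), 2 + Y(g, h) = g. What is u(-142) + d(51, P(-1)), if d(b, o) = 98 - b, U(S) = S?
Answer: 189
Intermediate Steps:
Y(g, h) = -2 + g
P(j) = -2 + j
u(-142) + d(51, P(-1)) = -1*(-142) + (98 - 1*51) = 142 + (98 - 51) = 142 + 47 = 189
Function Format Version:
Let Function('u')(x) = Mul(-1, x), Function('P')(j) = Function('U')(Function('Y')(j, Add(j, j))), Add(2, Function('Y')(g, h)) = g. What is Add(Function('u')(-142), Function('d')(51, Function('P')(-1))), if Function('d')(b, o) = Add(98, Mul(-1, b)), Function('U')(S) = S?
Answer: 189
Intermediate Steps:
Function('Y')(g, h) = Add(-2, g)
Function('P')(j) = Add(-2, j)
Add(Function('u')(-142), Function('d')(51, Function('P')(-1))) = Add(Mul(-1, -142), Add(98, Mul(-1, 51))) = Add(142, Add(98, -51)) = Add(142, 47) = 189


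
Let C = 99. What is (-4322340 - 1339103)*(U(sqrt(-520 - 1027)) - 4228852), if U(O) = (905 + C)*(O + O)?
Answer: 23941404553436 - 11368177544*I*sqrt(1547) ≈ 2.3941e+13 - 4.4713e+11*I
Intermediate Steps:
U(O) = 2008*O (U(O) = (905 + 99)*(O + O) = 1004*(2*O) = 2008*O)
(-4322340 - 1339103)*(U(sqrt(-520 - 1027)) - 4228852) = (-4322340 - 1339103)*(2008*sqrt(-520 - 1027) - 4228852) = -5661443*(2008*sqrt(-1547) - 4228852) = -5661443*(2008*(I*sqrt(1547)) - 4228852) = -5661443*(2008*I*sqrt(1547) - 4228852) = -5661443*(-4228852 + 2008*I*sqrt(1547)) = 23941404553436 - 11368177544*I*sqrt(1547)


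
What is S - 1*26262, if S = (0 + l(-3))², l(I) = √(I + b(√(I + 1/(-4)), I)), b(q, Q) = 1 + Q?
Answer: -26267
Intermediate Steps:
l(I) = √(1 + 2*I) (l(I) = √(I + (1 + I)) = √(1 + 2*I))
S = -5 (S = (0 + √(1 + 2*(-3)))² = (0 + √(1 - 6))² = (0 + √(-5))² = (0 + I*√5)² = (I*√5)² = -5)
S - 1*26262 = -5 - 1*26262 = -5 - 26262 = -26267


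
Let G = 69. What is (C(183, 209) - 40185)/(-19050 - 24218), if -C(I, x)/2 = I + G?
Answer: 40689/43268 ≈ 0.94039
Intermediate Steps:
C(I, x) = -138 - 2*I (C(I, x) = -2*(I + 69) = -2*(69 + I) = -138 - 2*I)
(C(183, 209) - 40185)/(-19050 - 24218) = ((-138 - 2*183) - 40185)/(-19050 - 24218) = ((-138 - 366) - 40185)/(-43268) = (-504 - 40185)*(-1/43268) = -40689*(-1/43268) = 40689/43268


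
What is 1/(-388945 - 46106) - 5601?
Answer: -2436720652/435051 ≈ -5601.0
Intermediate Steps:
1/(-388945 - 46106) - 5601 = 1/(-435051) - 5601 = -1/435051 - 5601 = -2436720652/435051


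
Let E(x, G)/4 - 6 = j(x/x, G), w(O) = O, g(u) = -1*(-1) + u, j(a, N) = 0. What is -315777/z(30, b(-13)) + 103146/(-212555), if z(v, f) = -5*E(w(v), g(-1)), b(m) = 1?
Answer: 4473840181/1700440 ≈ 2631.0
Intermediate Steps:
g(u) = 1 + u
E(x, G) = 24 (E(x, G) = 24 + 4*0 = 24 + 0 = 24)
z(v, f) = -120 (z(v, f) = -5*24 = -120)
-315777/z(30, b(-13)) + 103146/(-212555) = -315777/(-120) + 103146/(-212555) = -315777*(-1/120) + 103146*(-1/212555) = 105259/40 - 103146/212555 = 4473840181/1700440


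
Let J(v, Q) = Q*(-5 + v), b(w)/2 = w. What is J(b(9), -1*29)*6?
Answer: -2262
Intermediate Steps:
b(w) = 2*w
J(b(9), -1*29)*6 = ((-1*29)*(-5 + 2*9))*6 = -29*(-5 + 18)*6 = -29*13*6 = -377*6 = -2262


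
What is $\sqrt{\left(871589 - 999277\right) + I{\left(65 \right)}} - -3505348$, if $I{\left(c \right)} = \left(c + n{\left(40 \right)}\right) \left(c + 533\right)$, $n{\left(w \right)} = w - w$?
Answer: $3505348 + i \sqrt{88818} \approx 3.5053 \cdot 10^{6} + 298.02 i$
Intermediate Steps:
$n{\left(w \right)} = 0$
$I{\left(c \right)} = c \left(533 + c\right)$ ($I{\left(c \right)} = \left(c + 0\right) \left(c + 533\right) = c \left(533 + c\right)$)
$\sqrt{\left(871589 - 999277\right) + I{\left(65 \right)}} - -3505348 = \sqrt{\left(871589 - 999277\right) + 65 \left(533 + 65\right)} - -3505348 = \sqrt{-127688 + 65 \cdot 598} + 3505348 = \sqrt{-127688 + 38870} + 3505348 = \sqrt{-88818} + 3505348 = i \sqrt{88818} + 3505348 = 3505348 + i \sqrt{88818}$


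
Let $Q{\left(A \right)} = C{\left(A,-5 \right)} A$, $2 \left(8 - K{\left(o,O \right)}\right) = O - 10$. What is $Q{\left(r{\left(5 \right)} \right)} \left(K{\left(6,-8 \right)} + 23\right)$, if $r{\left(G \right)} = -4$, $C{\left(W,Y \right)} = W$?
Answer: $640$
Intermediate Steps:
$K{\left(o,O \right)} = 13 - \frac{O}{2}$ ($K{\left(o,O \right)} = 8 - \frac{O - 10}{2} = 8 - \frac{-10 + O}{2} = 8 - \left(-5 + \frac{O}{2}\right) = 13 - \frac{O}{2}$)
$Q{\left(A \right)} = A^{2}$ ($Q{\left(A \right)} = A A = A^{2}$)
$Q{\left(r{\left(5 \right)} \right)} \left(K{\left(6,-8 \right)} + 23\right) = \left(-4\right)^{2} \left(\left(13 - -4\right) + 23\right) = 16 \left(\left(13 + 4\right) + 23\right) = 16 \left(17 + 23\right) = 16 \cdot 40 = 640$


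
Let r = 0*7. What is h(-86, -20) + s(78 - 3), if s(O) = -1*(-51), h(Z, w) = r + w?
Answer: 31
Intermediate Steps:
r = 0
h(Z, w) = w (h(Z, w) = 0 + w = w)
s(O) = 51
h(-86, -20) + s(78 - 3) = -20 + 51 = 31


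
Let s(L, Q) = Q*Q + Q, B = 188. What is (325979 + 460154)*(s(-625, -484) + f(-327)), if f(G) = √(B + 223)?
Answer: 183775883676 + 786133*√411 ≈ 1.8379e+11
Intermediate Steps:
s(L, Q) = Q + Q² (s(L, Q) = Q² + Q = Q + Q²)
f(G) = √411 (f(G) = √(188 + 223) = √411)
(325979 + 460154)*(s(-625, -484) + f(-327)) = (325979 + 460154)*(-484*(1 - 484) + √411) = 786133*(-484*(-483) + √411) = 786133*(233772 + √411) = 183775883676 + 786133*√411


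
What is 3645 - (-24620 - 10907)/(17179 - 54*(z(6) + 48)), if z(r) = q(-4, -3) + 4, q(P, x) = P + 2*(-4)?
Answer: 54779782/15019 ≈ 3647.4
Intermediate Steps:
q(P, x) = -8 + P (q(P, x) = P - 8 = -8 + P)
z(r) = -8 (z(r) = (-8 - 4) + 4 = -12 + 4 = -8)
3645 - (-24620 - 10907)/(17179 - 54*(z(6) + 48)) = 3645 - (-24620 - 10907)/(17179 - 54*(-8 + 48)) = 3645 - (-35527)/(17179 - 54*40) = 3645 - (-35527)/(17179 - 2160) = 3645 - (-35527)/15019 = 3645 - 1*(-35527/15019) = 3645 + 35527/15019 = 54779782/15019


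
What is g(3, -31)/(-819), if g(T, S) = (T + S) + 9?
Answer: 19/819 ≈ 0.023199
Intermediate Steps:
g(T, S) = 9 + S + T (g(T, S) = (S + T) + 9 = 9 + S + T)
g(3, -31)/(-819) = (9 - 31 + 3)/(-819) = -19*(-1/819) = 19/819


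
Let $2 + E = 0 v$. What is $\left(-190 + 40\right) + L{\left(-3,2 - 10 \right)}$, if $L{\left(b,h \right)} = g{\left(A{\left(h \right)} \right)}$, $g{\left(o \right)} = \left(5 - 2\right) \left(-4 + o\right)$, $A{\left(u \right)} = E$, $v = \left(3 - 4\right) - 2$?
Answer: $-168$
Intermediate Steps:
$v = -3$ ($v = -1 - 2 = -3$)
$E = -2$ ($E = -2 + 0 \left(-3\right) = -2 + 0 = -2$)
$A{\left(u \right)} = -2$
$g{\left(o \right)} = -12 + 3 o$ ($g{\left(o \right)} = 3 \left(-4 + o\right) = -12 + 3 o$)
$L{\left(b,h \right)} = -18$ ($L{\left(b,h \right)} = -12 + 3 \left(-2\right) = -12 - 6 = -18$)
$\left(-190 + 40\right) + L{\left(-3,2 - 10 \right)} = \left(-190 + 40\right) - 18 = -150 - 18 = -168$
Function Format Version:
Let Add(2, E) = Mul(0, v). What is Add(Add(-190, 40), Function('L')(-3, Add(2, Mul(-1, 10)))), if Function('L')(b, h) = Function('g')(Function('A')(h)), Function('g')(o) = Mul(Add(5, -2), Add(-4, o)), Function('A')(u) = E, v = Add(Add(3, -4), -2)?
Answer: -168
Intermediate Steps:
v = -3 (v = Add(-1, -2) = -3)
E = -2 (E = Add(-2, Mul(0, -3)) = Add(-2, 0) = -2)
Function('A')(u) = -2
Function('g')(o) = Add(-12, Mul(3, o)) (Function('g')(o) = Mul(3, Add(-4, o)) = Add(-12, Mul(3, o)))
Function('L')(b, h) = -18 (Function('L')(b, h) = Add(-12, Mul(3, -2)) = Add(-12, -6) = -18)
Add(Add(-190, 40), Function('L')(-3, Add(2, Mul(-1, 10)))) = Add(Add(-190, 40), -18) = Add(-150, -18) = -168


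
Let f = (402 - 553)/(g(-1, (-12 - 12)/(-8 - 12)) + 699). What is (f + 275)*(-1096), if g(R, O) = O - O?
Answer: -210513104/699 ≈ -3.0116e+5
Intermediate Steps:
g(R, O) = 0
f = -151/699 (f = (402 - 553)/(0 + 699) = -151/699 ≈ -0.21602)
(f + 275)*(-1096) = (-151/699 + 275)*(-1096) = (192074/699)*(-1096) = -210513104/699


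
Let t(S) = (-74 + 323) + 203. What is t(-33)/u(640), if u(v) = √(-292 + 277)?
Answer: -452*I*√15/15 ≈ -116.71*I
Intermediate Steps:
u(v) = I*√15 (u(v) = √(-15) = I*√15)
t(S) = 452 (t(S) = 249 + 203 = 452)
t(-33)/u(640) = 452/((I*√15)) = 452*(-I*√15/15) = -452*I*√15/15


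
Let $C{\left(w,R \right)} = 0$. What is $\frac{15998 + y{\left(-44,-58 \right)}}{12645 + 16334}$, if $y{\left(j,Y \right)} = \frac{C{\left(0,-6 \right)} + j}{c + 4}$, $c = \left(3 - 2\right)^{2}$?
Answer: $\frac{79946}{144895} \approx 0.55175$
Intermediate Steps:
$c = 1$ ($c = 1^{2} = 1$)
$y{\left(j,Y \right)} = \frac{j}{5}$ ($y{\left(j,Y \right)} = \frac{0 + j}{1 + 4} = \frac{j}{5}$)
$\frac{15998 + y{\left(-44,-58 \right)}}{12645 + 16334} = \frac{15998 + \frac{1}{5} \left(-44\right)}{12645 + 16334} = \frac{15998 - \frac{44}{5}}{28979} = \frac{79946}{5} \cdot \frac{1}{28979} = \frac{79946}{144895}$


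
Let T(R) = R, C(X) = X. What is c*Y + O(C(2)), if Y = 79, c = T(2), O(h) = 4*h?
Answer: 166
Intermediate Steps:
c = 2
c*Y + O(C(2)) = 2*79 + 4*2 = 158 + 8 = 166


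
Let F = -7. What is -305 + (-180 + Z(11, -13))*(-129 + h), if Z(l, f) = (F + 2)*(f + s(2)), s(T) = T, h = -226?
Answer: 44070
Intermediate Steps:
Z(l, f) = -10 - 5*f (Z(l, f) = (-7 + 2)*(f + 2) = -5*(2 + f) = -10 - 5*f)
-305 + (-180 + Z(11, -13))*(-129 + h) = -305 + (-180 + (-10 - 5*(-13)))*(-129 - 226) = -305 + (-180 + (-10 + 65))*(-355) = -305 + (-180 + 55)*(-355) = -305 - 125*(-355) = -305 + 44375 = 44070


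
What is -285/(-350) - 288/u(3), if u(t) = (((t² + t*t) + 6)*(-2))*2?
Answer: 267/70 ≈ 3.8143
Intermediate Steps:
u(t) = -24 - 8*t² (u(t) = (((t² + t²) + 6)*(-2))*2 = ((2*t² + 6)*(-2))*2 = ((6 + 2*t²)*(-2))*2 = (-12 - 4*t²)*2 = -24 - 8*t²)
-285/(-350) - 288/u(3) = -285/(-350) - 288/(-24 - 8*3²) = -285*(-1/350) - 288/(-24 - 8*9) = 57/70 - 288/(-24 - 72) = 57/70 - 288/(-96) = 57/70 - 288*(-1/96) = 57/70 + 3 = 267/70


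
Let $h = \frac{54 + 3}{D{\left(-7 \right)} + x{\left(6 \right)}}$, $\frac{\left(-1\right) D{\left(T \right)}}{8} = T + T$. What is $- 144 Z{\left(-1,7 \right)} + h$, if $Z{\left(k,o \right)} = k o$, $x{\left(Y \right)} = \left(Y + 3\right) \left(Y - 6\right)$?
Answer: $\frac{112953}{112} \approx 1008.5$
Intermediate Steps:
$x{\left(Y \right)} = \left(-6 + Y\right) \left(3 + Y\right)$ ($x{\left(Y \right)} = \left(3 + Y\right) \left(-6 + Y\right) = \left(-6 + Y\right) \left(3 + Y\right)$)
$D{\left(T \right)} = - 16 T$ ($D{\left(T \right)} = - 8 \left(T + T\right) = - 8 \cdot 2 T = - 16 T$)
$h = \frac{57}{112}$ ($h = \frac{54 + 3}{\left(-16\right) \left(-7\right) - \left(36 - 36\right)} = \frac{57}{112 - 0} = \frac{57}{112 + 0} = \frac{57}{112} \approx 0.50893$)
$- 144 Z{\left(-1,7 \right)} + h = - 144 \left(\left(-1\right) 7\right) + \frac{57}{112} = \left(-144\right) \left(-7\right) + \frac{57}{112} = 1008 + \frac{57}{112} = \frac{112953}{112}$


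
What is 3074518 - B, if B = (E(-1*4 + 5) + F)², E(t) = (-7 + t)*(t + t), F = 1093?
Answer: 1905957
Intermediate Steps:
E(t) = 2*t*(-7 + t) (E(t) = (-7 + t)*(2*t) = 2*t*(-7 + t))
B = 1168561 (B = (2*(-1*4 + 5)*(-7 + (-1*4 + 5)) + 1093)² = (2*(-4 + 5)*(-7 + (-4 + 5)) + 1093)² = (2*1*(-7 + 1) + 1093)² = (2*1*(-6) + 1093)² = (-12 + 1093)² = 1081² = 1168561)
3074518 - B = 3074518 - 1*1168561 = 3074518 - 1168561 = 1905957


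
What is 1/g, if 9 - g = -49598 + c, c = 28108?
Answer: 1/21499 ≈ 4.6514e-5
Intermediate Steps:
g = 21499 (g = 9 - (-49598 + 28108) = 9 - 1*(-21490) = 9 + 21490 = 21499)
1/g = 1/21499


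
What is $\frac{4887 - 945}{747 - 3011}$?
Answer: $- \frac{1971}{1132} \approx -1.7412$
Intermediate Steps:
$\frac{4887 - 945}{747 - 3011} = \frac{3942}{747 - 3011} = \frac{3942}{-2264} = 3942 \left(- \frac{1}{2264}\right) = - \frac{1971}{1132}$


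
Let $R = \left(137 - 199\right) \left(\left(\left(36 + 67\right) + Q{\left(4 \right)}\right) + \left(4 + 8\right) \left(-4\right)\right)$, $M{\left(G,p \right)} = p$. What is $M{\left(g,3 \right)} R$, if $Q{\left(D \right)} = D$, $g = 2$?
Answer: $-10974$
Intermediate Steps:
$R = -3658$ ($R = \left(137 - 199\right) \left(\left(\left(36 + 67\right) + 4\right) + \left(4 + 8\right) \left(-4\right)\right) = - 62 \left(\left(103 + 4\right) + 12 \left(-4\right)\right) = - 62 \left(107 - 48\right) = \left(-62\right) 59 = -3658$)
$M{\left(g,3 \right)} R = 3 \left(-3658\right) = -10974$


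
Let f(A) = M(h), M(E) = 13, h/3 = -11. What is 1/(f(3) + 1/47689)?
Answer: 47689/619958 ≈ 0.076923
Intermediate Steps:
h = -33 (h = 3*(-11) = -33)
f(A) = 13
1/(f(3) + 1/47689) = 1/(13 + 1/47689) = 1/(619958/47689) = 47689/619958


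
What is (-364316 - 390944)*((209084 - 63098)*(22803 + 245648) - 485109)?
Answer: -29598339242305020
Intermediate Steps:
(-364316 - 390944)*((209084 - 63098)*(22803 + 245648) - 485109) = -755260*(145986*268451 - 485109) = -755260*(39190087686 - 485109) = -755260*39189602577 = -29598339242305020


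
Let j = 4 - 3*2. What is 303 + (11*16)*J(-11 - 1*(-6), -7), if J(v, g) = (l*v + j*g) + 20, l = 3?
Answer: 3647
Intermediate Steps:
j = -2 (j = 4 - 6 = -2)
J(v, g) = 20 - 2*g + 3*v (J(v, g) = (3*v - 2*g) + 20 = (-2*g + 3*v) + 20 = 20 - 2*g + 3*v)
303 + (11*16)*J(-11 - 1*(-6), -7) = 303 + (11*16)*(20 - 2*(-7) + 3*(-11 - 1*(-6))) = 303 + 176*(20 + 14 + 3*(-11 + 6)) = 303 + 176*(20 + 14 + 3*(-5)) = 303 + 176*(20 + 14 - 15) = 303 + 176*19 = 303 + 3344 = 3647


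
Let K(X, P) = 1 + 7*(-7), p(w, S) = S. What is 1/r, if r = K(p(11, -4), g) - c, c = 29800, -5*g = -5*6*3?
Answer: -1/29848 ≈ -3.3503e-5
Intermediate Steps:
g = 18 (g = -(-5*6)*3/5 = -(-6)*3 = -⅕*(-90) = 18)
K(X, P) = -48 (K(X, P) = 1 - 49 = -48)
r = -29848 (r = -48 - 1*29800 = -48 - 29800 = -29848)
1/r = 1/(-29848) = -1/29848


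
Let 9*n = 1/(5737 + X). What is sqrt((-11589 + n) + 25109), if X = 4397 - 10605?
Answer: sqrt(26993612409)/1413 ≈ 116.28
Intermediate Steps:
X = -6208
n = -1/4239 (n = 1/(9*(5737 - 6208)) = (1/9)/(-471) = (1/9)*(-1/471) = -1/4239 ≈ -0.00023590)
sqrt((-11589 + n) + 25109) = sqrt((-11589 - 1/4239) + 25109) = sqrt(-49125772/4239 + 25109) = sqrt(57311279/4239) = sqrt(26993612409)/1413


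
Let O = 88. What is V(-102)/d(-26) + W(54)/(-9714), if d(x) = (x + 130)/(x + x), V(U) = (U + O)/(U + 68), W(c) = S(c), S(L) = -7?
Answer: -16940/82569 ≈ -0.20516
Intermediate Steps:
W(c) = -7
V(U) = (88 + U)/(68 + U) (V(U) = (U + 88)/(U + 68) = (88 + U)/(68 + U))
d(x) = (130 + x)/(2*x) (d(x) = (130 + x)/((2*x)) = (130 + x)*(1/(2*x)) = (130 + x)/(2*x))
V(-102)/d(-26) + W(54)/(-9714) = ((88 - 102)/(68 - 102))/(((½)*(130 - 26)/(-26))) - 7/(-9714) = (-14/(-34))/(((½)*(-1/26)*104)) - 7*(-1/9714) = -1/34*(-14)/(-2) + 7/9714 = (7/17)*(-½) + 7/9714 = -7/34 + 7/9714 = -16940/82569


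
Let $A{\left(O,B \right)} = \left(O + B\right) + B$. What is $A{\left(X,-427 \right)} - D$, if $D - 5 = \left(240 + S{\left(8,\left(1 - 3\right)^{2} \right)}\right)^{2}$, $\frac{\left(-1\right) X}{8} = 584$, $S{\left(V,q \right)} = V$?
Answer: $-67035$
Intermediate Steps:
$X = -4672$ ($X = \left(-8\right) 584 = -4672$)
$D = 61509$ ($D = 5 + \left(240 + 8\right)^{2} = 5 + 248^{2} = 5 + 61504 = 61509$)
$A{\left(O,B \right)} = O + 2 B$ ($A{\left(O,B \right)} = \left(B + O\right) + B = O + 2 B$)
$A{\left(X,-427 \right)} - D = \left(-4672 + 2 \left(-427\right)\right) - 61509 = \left(-4672 - 854\right) - 61509 = -5526 - 61509 = -67035$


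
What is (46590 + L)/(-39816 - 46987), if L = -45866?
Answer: -724/86803 ≈ -0.0083407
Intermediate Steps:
(46590 + L)/(-39816 - 46987) = (46590 - 45866)/(-39816 - 46987) = 724/(-86803) = 724*(-1/86803) = -724/86803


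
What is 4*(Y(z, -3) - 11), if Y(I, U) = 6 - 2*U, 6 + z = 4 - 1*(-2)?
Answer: 4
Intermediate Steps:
z = 0 (z = -6 + (4 - 1*(-2)) = -6 + (4 + 2) = -6 + 6 = 0)
4*(Y(z, -3) - 11) = 4*((6 - 2*(-3)) - 11) = 4*((6 + 6) - 11) = 4*(12 - 11) = 4*1 = 4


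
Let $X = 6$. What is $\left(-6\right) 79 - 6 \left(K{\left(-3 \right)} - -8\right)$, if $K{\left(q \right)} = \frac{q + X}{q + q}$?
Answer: $-519$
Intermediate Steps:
$K{\left(q \right)} = \frac{6 + q}{2 q}$ ($K{\left(q \right)} = \frac{q + 6}{q + q} = \frac{6 + q}{2 q}$)
$\left(-6\right) 79 - 6 \left(K{\left(-3 \right)} - -8\right) = \left(-6\right) 79 - 6 \left(\frac{6 - 3}{2 \left(-3\right)} - -8\right) = -474 - 6 \left(\frac{1}{2} \left(- \frac{1}{3}\right) 3 + 8\right) = -474 - 6 \left(- \frac{1}{2} + 8\right) = -474 - 45 = -519$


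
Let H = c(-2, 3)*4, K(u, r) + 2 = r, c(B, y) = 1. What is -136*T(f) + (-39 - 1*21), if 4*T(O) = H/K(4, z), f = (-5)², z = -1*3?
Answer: -164/5 ≈ -32.800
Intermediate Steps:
z = -3
K(u, r) = -2 + r
H = 4 (H = 1*4 = 4)
f = 25
T(O) = -⅕ (T(O) = (4/(-2 - 3))/4 = (4/(-5))/4 = (4*(-⅕))/4 = (¼)*(-⅘) = -⅕)
-136*T(f) + (-39 - 1*21) = -136*(-⅕) + (-39 - 1*21) = 136/5 + (-39 - 21) = 136/5 - 60 = -164/5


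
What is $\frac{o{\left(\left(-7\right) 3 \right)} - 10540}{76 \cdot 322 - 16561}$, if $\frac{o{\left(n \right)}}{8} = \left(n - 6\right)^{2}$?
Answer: $- \frac{4708}{7911} \approx -0.59512$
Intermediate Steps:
$o{\left(n \right)} = 8 \left(-6 + n\right)^{2}$ ($o{\left(n \right)} = 8 \left(n - 6\right)^{2} = 8 \left(-6 + n\right)^{2}$)
$\frac{o{\left(\left(-7\right) 3 \right)} - 10540}{76 \cdot 322 - 16561} = \frac{8 \left(-6 - 21\right)^{2} - 10540}{76 \cdot 322 - 16561} = \frac{8 \left(-6 - 21\right)^{2} - 10540}{24472 - 16561} = \frac{8 \left(-27\right)^{2} - 10540}{7911} = \left(8 \cdot 729 - 10540\right) \frac{1}{7911} = \left(5832 - 10540\right) \frac{1}{7911} = \left(-4708\right) \frac{1}{7911} = - \frac{4708}{7911}$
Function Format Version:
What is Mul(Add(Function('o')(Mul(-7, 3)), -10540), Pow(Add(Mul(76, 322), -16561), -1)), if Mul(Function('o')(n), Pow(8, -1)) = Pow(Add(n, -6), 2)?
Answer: Rational(-4708, 7911) ≈ -0.59512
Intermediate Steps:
Function('o')(n) = Mul(8, Pow(Add(-6, n), 2)) (Function('o')(n) = Mul(8, Pow(Add(n, -6), 2)) = Mul(8, Pow(Add(-6, n), 2)))
Mul(Add(Function('o')(Mul(-7, 3)), -10540), Pow(Add(Mul(76, 322), -16561), -1)) = Mul(Add(Mul(8, Pow(Add(-6, Mul(-7, 3)), 2)), -10540), Pow(Add(Mul(76, 322), -16561), -1)) = Mul(Add(Mul(8, Pow(Add(-6, -21), 2)), -10540), Pow(Add(24472, -16561), -1)) = Mul(Add(Mul(8, Pow(-27, 2)), -10540), Pow(7911, -1)) = Mul(Add(Mul(8, 729), -10540), Rational(1, 7911)) = Mul(Add(5832, -10540), Rational(1, 7911)) = Mul(-4708, Rational(1, 7911)) = Rational(-4708, 7911)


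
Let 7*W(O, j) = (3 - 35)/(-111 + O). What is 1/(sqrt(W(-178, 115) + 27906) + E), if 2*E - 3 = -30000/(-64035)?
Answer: -255752041818/4114899289723553 + 1239256548*sqrt(395177090)/4114899289723553 ≈ 0.0059247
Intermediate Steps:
W(O, j) = -32/(7*(-111 + O)) (W(O, j) = ((3 - 35)/(-111 + O))/7 = (-32/(-111 + O))/7 = -32/(7*(-111 + O)))
E = 14807/8538 (E = 3/2 + (-30000/(-64035))/2 = 3/2 + (-30000*(-1/64035))/2 = 3/2 + (1/2)*(2000/4269) = 3/2 + 1000/4269 = 14807/8538 ≈ 1.7342)
1/(sqrt(W(-178, 115) + 27906) + E) = 1/(sqrt(-32/(-777 + 7*(-178)) + 27906) + 14807/8538) = 1/(sqrt(-32/(-777 - 1246) + 27906) + 14807/8538) = 1/(sqrt(-32/(-2023) + 27906) + 14807/8538) = 1/(sqrt(-32*(-1/2023) + 27906) + 14807/8538) = 1/(sqrt(32/2023 + 27906) + 14807/8538) = 1/(sqrt(56453870/2023) + 14807/8538) = 1/(sqrt(395177090)/119 + 14807/8538) = 1/(14807/8538 + sqrt(395177090)/119)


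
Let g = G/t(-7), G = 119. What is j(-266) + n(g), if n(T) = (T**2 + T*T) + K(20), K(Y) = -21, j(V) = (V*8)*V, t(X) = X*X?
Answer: 27735901/49 ≈ 5.6604e+5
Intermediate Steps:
t(X) = X**2
j(V) = 8*V**2 (j(V) = (8*V)*V = 8*V**2)
g = 17/7 (g = 119/((-7)**2) = 119/49 = 119*(1/49) = 17/7 ≈ 2.4286)
n(T) = -21 + 2*T**2 (n(T) = (T**2 + T*T) - 21 = (T**2 + T**2) - 21 = 2*T**2 - 21 = -21 + 2*T**2)
j(-266) + n(g) = 8*(-266)**2 + (-21 + 2*(17/7)**2) = 8*70756 + (-21 + 2*(289/49)) = 566048 + (-21 + 578/49) = 566048 - 451/49 = 27735901/49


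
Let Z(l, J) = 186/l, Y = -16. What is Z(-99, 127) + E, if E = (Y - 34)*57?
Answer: -94112/33 ≈ -2851.9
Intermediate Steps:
E = -2850 (E = (-16 - 34)*57 = -50*57 = -2850)
Z(-99, 127) + E = 186/(-99) - 2850 = 186*(-1/99) - 2850 = -62/33 - 2850 = -94112/33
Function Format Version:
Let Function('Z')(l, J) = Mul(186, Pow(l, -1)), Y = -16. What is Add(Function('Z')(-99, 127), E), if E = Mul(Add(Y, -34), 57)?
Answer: Rational(-94112, 33) ≈ -2851.9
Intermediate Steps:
E = -2850 (E = Mul(Add(-16, -34), 57) = Mul(-50, 57) = -2850)
Add(Function('Z')(-99, 127), E) = Add(Mul(186, Pow(-99, -1)), -2850) = Add(Mul(186, Rational(-1, 99)), -2850) = Add(Rational(-62, 33), -2850) = Rational(-94112, 33)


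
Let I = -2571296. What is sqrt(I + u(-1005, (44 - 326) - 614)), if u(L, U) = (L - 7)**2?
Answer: 4*I*sqrt(96697) ≈ 1243.8*I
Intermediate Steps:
u(L, U) = (-7 + L)**2
sqrt(I + u(-1005, (44 - 326) - 614)) = sqrt(-2571296 + (-7 - 1005)**2) = sqrt(-2571296 + (-1012)**2) = sqrt(-2571296 + 1024144) = sqrt(-1547152) = 4*I*sqrt(96697)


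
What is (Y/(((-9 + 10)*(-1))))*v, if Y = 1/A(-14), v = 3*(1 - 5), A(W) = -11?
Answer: -12/11 ≈ -1.0909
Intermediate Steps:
v = -12 (v = 3*(-4) = -12)
Y = -1/11 (Y = 1/(-11) = -1/11 ≈ -0.090909)
(Y/(((-9 + 10)*(-1))))*v = -(-1/(-9 + 10))/11*(-12) = -1/(11*(1*(-1)))*(-12) = -1/11/(-1)*(-12) = -1/11*(-1)*(-12) = (1/11)*(-12) = -12/11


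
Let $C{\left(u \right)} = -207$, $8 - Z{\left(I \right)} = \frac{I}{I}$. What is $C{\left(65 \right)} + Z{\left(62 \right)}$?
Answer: $-200$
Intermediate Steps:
$Z{\left(I \right)} = 7$ ($Z{\left(I \right)} = 8 - \frac{I}{I} = 8 - 1 = 7$)
$C{\left(65 \right)} + Z{\left(62 \right)} = -207 + 7 = -200$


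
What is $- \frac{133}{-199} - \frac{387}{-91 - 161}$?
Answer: $\frac{12281}{5572} \approx 2.2041$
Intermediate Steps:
$- \frac{133}{-199} - \frac{387}{-91 - 161} = \left(-133\right) \left(- \frac{1}{199}\right) - \frac{387}{-91 - 161} = \frac{133}{199} - \frac{387}{-252} = \frac{133}{199} - - \frac{43}{28} = \frac{133}{199} + \frac{43}{28} = \frac{12281}{5572}$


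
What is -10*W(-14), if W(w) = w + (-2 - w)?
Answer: 20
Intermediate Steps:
W(w) = -2
-10*W(-14) = -10*(-2) = 20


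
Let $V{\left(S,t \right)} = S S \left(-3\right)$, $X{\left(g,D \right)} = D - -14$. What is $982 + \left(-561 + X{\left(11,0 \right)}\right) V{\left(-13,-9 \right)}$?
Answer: $278311$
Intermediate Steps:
$X{\left(g,D \right)} = 14 + D$ ($X{\left(g,D \right)} = D + 14 = 14 + D$)
$V{\left(S,t \right)} = - 3 S^{2}$ ($V{\left(S,t \right)} = S^{2} \left(-3\right) = - 3 S^{2}$)
$982 + \left(-561 + X{\left(11,0 \right)}\right) V{\left(-13,-9 \right)} = 982 + \left(-561 + \left(14 + 0\right)\right) \left(- 3 \left(-13\right)^{2}\right) = 982 + \left(-561 + 14\right) \left(\left(-3\right) 169\right) = 982 - -277329 = 982 + 277329 = 278311$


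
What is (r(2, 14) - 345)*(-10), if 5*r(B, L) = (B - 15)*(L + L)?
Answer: 4178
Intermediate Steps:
r(B, L) = 2*L*(-15 + B)/5 (r(B, L) = ((B - 15)*(L + L))/5 = ((-15 + B)*(2*L))/5 = (2*L*(-15 + B))/5 = 2*L*(-15 + B)/5)
(r(2, 14) - 345)*(-10) = ((⅖)*14*(-15 + 2) - 345)*(-10) = ((⅖)*14*(-13) - 345)*(-10) = (-364/5 - 345)*(-10) = -2089/5*(-10) = 4178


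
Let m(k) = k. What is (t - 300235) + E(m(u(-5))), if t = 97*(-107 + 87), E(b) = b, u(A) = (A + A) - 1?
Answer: -302186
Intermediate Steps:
u(A) = -1 + 2*A (u(A) = 2*A - 1 = -1 + 2*A)
t = -1940 (t = 97*(-20) = -1940)
(t - 300235) + E(m(u(-5))) = (-1940 - 300235) + (-1 + 2*(-5)) = -302175 + (-1 - 10) = -302175 - 11 = -302186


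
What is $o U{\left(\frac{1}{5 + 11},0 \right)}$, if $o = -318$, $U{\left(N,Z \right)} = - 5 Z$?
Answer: $0$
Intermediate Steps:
$o U{\left(\frac{1}{5 + 11},0 \right)} = - 318 \left(\left(-5\right) 0\right) = \left(-318\right) 0 = 0$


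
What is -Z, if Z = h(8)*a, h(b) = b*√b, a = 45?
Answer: -720*√2 ≈ -1018.2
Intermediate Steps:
h(b) = b^(3/2)
Z = 720*√2 (Z = 8^(3/2)*45 = (16*√2)*45 = 720*√2 ≈ 1018.2)
-Z = -720*√2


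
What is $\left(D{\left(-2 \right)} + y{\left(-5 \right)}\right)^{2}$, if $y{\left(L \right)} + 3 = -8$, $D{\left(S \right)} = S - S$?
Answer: $121$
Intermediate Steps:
$D{\left(S \right)} = 0$
$y{\left(L \right)} = -11$ ($y{\left(L \right)} = -3 - 8 = -11$)
$\left(D{\left(-2 \right)} + y{\left(-5 \right)}\right)^{2} = \left(0 - 11\right)^{2} = \left(-11\right)^{2} = 121$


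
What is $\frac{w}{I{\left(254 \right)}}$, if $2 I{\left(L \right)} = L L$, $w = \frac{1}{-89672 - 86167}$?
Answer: $- \frac{1}{5672214462} \approx -1.763 \cdot 10^{-10}$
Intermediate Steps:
$w = - \frac{1}{175839}$ ($w = \frac{1}{-175839} = - \frac{1}{175839} \approx -5.687 \cdot 10^{-6}$)
$I{\left(L \right)} = \frac{L^{2}}{2}$ ($I{\left(L \right)} = \frac{L L}{2} = \frac{L^{2}}{2}$)
$\frac{w}{I{\left(254 \right)}} = - \frac{1}{175839 \frac{254^{2}}{2}} = - \frac{1}{175839 \cdot \frac{1}{2} \cdot 64516} = - \frac{1}{175839 \cdot 32258} = \left(- \frac{1}{175839}\right) \frac{1}{32258} = - \frac{1}{5672214462}$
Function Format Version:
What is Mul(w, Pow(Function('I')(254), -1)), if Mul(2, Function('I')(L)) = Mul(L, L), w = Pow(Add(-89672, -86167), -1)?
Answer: Rational(-1, 5672214462) ≈ -1.7630e-10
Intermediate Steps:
w = Rational(-1, 175839) (w = Pow(-175839, -1) = Rational(-1, 175839) ≈ -5.6870e-6)
Function('I')(L) = Mul(Rational(1, 2), Pow(L, 2)) (Function('I')(L) = Mul(Rational(1, 2), Mul(L, L)) = Mul(Rational(1, 2), Pow(L, 2)))
Mul(w, Pow(Function('I')(254), -1)) = Mul(Rational(-1, 175839), Pow(Mul(Rational(1, 2), Pow(254, 2)), -1)) = Mul(Rational(-1, 175839), Pow(Mul(Rational(1, 2), 64516), -1)) = Mul(Rational(-1, 175839), Pow(32258, -1)) = Mul(Rational(-1, 175839), Rational(1, 32258)) = Rational(-1, 5672214462)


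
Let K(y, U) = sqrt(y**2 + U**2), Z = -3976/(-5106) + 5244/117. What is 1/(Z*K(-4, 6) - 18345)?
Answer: -172711075485/3167366744063141 - 858597728*sqrt(13)/3167366744063141 ≈ -5.5506e-5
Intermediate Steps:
Z = 504464/11063 (Z = -3976*(-1/5106) + 5244*(1/117) = 1988/2553 + 1748/39 = 504464/11063 ≈ 45.599)
K(y, U) = sqrt(U**2 + y**2)
1/(Z*K(-4, 6) - 18345) = 1/(504464*sqrt(6**2 + (-4)**2)/11063 - 18345) = 1/(504464*sqrt(36 + 16)/11063 - 18345) = 1/(504464*sqrt(52)/11063 - 18345) = 1/(504464*(2*sqrt(13))/11063 - 18345) = 1/(1008928*sqrt(13)/11063 - 18345) = 1/(-18345 + 1008928*sqrt(13)/11063)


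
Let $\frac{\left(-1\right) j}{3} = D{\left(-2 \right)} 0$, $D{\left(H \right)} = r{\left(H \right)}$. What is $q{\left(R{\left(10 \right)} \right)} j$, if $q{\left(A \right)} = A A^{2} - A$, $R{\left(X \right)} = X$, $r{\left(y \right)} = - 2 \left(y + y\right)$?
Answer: $0$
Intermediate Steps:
$r{\left(y \right)} = - 4 y$ ($r{\left(y \right)} = - 2 \cdot 2 y = - 4 y$)
$q{\left(A \right)} = A^{3} - A$
$D{\left(H \right)} = - 4 H$
$j = 0$ ($j = - 3 \left(-4\right) \left(-2\right) 0 = - 3 \cdot 8 \cdot 0 = \left(-3\right) 0 = 0$)
$q{\left(R{\left(10 \right)} \right)} j = \left(10^{3} - 10\right) 0 = \left(1000 - 10\right) 0 = 990 \cdot 0 = 0$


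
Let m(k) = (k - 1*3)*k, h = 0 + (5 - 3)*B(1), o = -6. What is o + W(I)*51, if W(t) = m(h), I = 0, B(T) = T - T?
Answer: -6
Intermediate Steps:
B(T) = 0
h = 0 (h = 0 + (5 - 3)*0 = 0 + 2*0 = 0 + 0 = 0)
m(k) = k*(-3 + k) (m(k) = (k - 3)*k = (-3 + k)*k = k*(-3 + k))
W(t) = 0 (W(t) = 0*(-3 + 0) = 0*(-3) = 0)
o + W(I)*51 = -6 + 0*51 = -6 + 0 = -6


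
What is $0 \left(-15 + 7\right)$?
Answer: $0$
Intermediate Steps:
$0 \left(-15 + 7\right) = 0 \left(-8\right) = 0$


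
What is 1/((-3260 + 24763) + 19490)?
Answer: 1/40993 ≈ 2.4394e-5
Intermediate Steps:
1/((-3260 + 24763) + 19490) = 1/(21503 + 19490) = 1/40993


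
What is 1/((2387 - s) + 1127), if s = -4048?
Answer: 1/7562 ≈ 0.00013224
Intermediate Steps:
1/((2387 - s) + 1127) = 1/((2387 - 1*(-4048)) + 1127) = 1/((2387 + 4048) + 1127) = 1/(6435 + 1127) = 1/7562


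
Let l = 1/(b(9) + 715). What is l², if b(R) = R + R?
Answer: 1/537289 ≈ 1.8612e-6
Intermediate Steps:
b(R) = 2*R
l = 1/733 (l = 1/(2*9 + 715) = 1/(18 + 715) = 1/733 ≈ 0.0013643)
l² = (1/733)² = 1/537289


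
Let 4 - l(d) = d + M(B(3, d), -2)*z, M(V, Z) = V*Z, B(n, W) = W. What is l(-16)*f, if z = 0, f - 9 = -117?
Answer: -2160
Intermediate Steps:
f = -108 (f = 9 - 117 = -108)
l(d) = 4 - d (l(d) = 4 - (d + (d*(-2))*0) = 4 - (d - 2*d*0) = 4 - (d + 0) = 4 - d)
l(-16)*f = (4 - 1*(-16))*(-108) = (4 + 16)*(-108) = 20*(-108) = -2160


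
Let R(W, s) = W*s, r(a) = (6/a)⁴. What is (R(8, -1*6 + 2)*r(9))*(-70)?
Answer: 35840/81 ≈ 442.47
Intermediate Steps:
r(a) = 1296/a⁴
(R(8, -1*6 + 2)*r(9))*(-70) = ((8*(-1*6 + 2))*(1296/9⁴))*(-70) = ((8*(-6 + 2))*(1296*(1/6561)))*(-70) = ((8*(-4))*(16/81))*(-70) = -32*16/81*(-70) = -512/81*(-70) = 35840/81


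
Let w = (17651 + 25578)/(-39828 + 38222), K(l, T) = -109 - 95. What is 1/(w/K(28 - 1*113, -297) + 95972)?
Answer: 327624/31442773757 ≈ 1.0420e-5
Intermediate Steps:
K(l, T) = -204
w = -43229/1606 (w = 43229/(-1606) = 43229*(-1/1606) = -43229/1606 ≈ -26.917)
1/(w/K(28 - 1*113, -297) + 95972) = 1/(-43229/1606/(-204) + 95972) = 1/(-43229/1606*(-1/204) + 95972) = 1/(43229/327624 + 95972) = 1/(31442773757/327624) = 327624/31442773757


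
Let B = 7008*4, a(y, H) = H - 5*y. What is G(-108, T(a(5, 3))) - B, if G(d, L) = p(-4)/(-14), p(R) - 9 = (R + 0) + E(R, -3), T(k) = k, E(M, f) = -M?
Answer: -392457/14 ≈ -28033.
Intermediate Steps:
p(R) = 9 (p(R) = 9 + ((R + 0) - R) = 9 + (R - R) = 9 + 0 = 9)
B = 28032
G(d, L) = -9/14 (G(d, L) = 9/(-14) = 9*(-1/14) = -9/14)
G(-108, T(a(5, 3))) - B = -9/14 - 1*28032 = -9/14 - 28032 = -392457/14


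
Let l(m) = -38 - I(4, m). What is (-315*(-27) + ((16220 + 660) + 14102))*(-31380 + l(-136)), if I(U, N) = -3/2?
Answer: -2481086671/2 ≈ -1.2405e+9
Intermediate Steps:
I(U, N) = -3/2 (I(U, N) = -3*1/2 = -3/2)
l(m) = -73/2 (l(m) = -38 - 1*(-3/2) = -38 + 3/2 = -73/2)
(-315*(-27) + ((16220 + 660) + 14102))*(-31380 + l(-136)) = (-315*(-27) + ((16220 + 660) + 14102))*(-31380 - 73/2) = (8505 + (16880 + 14102))*(-62833/2) = (8505 + 30982)*(-62833/2) = 39487*(-62833/2) = -2481086671/2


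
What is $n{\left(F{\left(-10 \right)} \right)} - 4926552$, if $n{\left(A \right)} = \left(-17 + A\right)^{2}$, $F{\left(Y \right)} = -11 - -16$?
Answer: $-4926408$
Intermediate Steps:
$F{\left(Y \right)} = 5$ ($F{\left(Y \right)} = -11 + 16 = 5$)
$n{\left(F{\left(-10 \right)} \right)} - 4926552 = \left(-17 + 5\right)^{2} - 4926552 = \left(-12\right)^{2} - 4926552 = 144 - 4926552 = -4926408$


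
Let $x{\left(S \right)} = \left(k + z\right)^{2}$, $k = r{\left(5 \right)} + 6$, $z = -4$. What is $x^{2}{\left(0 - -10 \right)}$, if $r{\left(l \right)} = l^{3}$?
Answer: $260144641$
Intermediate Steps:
$k = 131$ ($k = 5^{3} + 6 = 125 + 6 = 131$)
$x{\left(S \right)} = 16129$ ($x{\left(S \right)} = \left(131 - 4\right)^{2} = 127^{2} = 16129$)
$x^{2}{\left(0 - -10 \right)} = 16129^{2} = 260144641$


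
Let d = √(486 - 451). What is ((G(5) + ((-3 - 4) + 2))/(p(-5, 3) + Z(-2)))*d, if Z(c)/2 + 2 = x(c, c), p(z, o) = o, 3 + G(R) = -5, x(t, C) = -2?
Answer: 13*√35/5 ≈ 15.382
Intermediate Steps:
G(R) = -8 (G(R) = -3 - 5 = -8)
d = √35 ≈ 5.9161
Z(c) = -8 (Z(c) = -4 + 2*(-2) = -4 - 4 = -8)
((G(5) + ((-3 - 4) + 2))/(p(-5, 3) + Z(-2)))*d = ((-8 + ((-3 - 4) + 2))/(3 - 8))*√35 = ((-8 + (-7 + 2))/(-5))*√35 = ((-8 - 5)*(-⅕))*√35 = (-13*(-⅕))*√35 = 13*√35/5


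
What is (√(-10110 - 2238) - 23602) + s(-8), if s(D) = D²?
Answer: -23538 + 42*I*√7 ≈ -23538.0 + 111.12*I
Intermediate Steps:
(√(-10110 - 2238) - 23602) + s(-8) = (√(-10110 - 2238) - 23602) + (-8)² = (√(-12348) - 23602) + 64 = (42*I*√7 - 23602) + 64 = (-23602 + 42*I*√7) + 64 = -23538 + 42*I*√7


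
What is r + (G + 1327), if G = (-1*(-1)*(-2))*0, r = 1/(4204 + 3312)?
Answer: 9973733/7516 ≈ 1327.0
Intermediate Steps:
r = 1/7516 ≈ 0.00013305
G = 0 (G = (1*(-2))*0 = -2*0 = 0)
r + (G + 1327) = 1/7516 + (0 + 1327) = 1/7516 + 1327 = 9973733/7516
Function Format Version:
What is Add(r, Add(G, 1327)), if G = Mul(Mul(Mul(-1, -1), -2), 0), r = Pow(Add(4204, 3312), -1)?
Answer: Rational(9973733, 7516) ≈ 1327.0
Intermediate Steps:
r = Rational(1, 7516) (r = Pow(7516, -1) = Rational(1, 7516) ≈ 0.00013305)
G = 0 (G = Mul(Mul(1, -2), 0) = Mul(-2, 0) = 0)
Add(r, Add(G, 1327)) = Add(Rational(1, 7516), Add(0, 1327)) = Add(Rational(1, 7516), 1327) = Rational(9973733, 7516)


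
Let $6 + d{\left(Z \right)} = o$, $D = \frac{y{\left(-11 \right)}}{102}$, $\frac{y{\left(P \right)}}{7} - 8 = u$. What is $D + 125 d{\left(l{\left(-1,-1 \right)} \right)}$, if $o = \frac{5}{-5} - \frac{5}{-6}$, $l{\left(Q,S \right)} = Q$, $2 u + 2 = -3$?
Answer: $- \frac{52391}{68} \approx -770.46$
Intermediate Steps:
$u = - \frac{5}{2}$ ($u = -1 + \frac{1}{2} \left(-3\right) = -1 - \frac{3}{2} = - \frac{5}{2} \approx -2.5$)
$y{\left(P \right)} = \frac{77}{2}$ ($y{\left(P \right)} = 56 + 7 \left(- \frac{5}{2}\right) = 56 - \frac{35}{2} = \frac{77}{2}$)
$D = \frac{77}{204}$ ($D = \frac{77}{2 \cdot 102} = \frac{77}{2} \cdot \frac{1}{102} = \frac{77}{204} \approx 0.37745$)
$o = - \frac{1}{6}$ ($o = 5 \left(- \frac{1}{5}\right) - - \frac{5}{6} = -1 + \frac{5}{6} = - \frac{1}{6} \approx -0.16667$)
$d{\left(Z \right)} = - \frac{37}{6}$ ($d{\left(Z \right)} = -6 - \frac{1}{6} = - \frac{37}{6}$)
$D + 125 d{\left(l{\left(-1,-1 \right)} \right)} = \frac{77}{204} + 125 \left(- \frac{37}{6}\right) = \frac{77}{204} - \frac{4625}{6} = - \frac{52391}{68}$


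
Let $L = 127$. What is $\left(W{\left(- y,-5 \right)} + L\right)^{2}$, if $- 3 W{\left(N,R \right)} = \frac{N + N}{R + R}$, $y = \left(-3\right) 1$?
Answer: $\frac{404496}{25} \approx 16180.0$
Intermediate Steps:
$y = -3$
$W{\left(N,R \right)} = - \frac{N}{3 R}$ ($W{\left(N,R \right)} = - \frac{\left(N + N\right) \frac{1}{R + R}}{3} = - \frac{2 N \frac{1}{2 R}}{3} = - \frac{N \frac{1}{R}}{3} = - \frac{N}{3 R}$)
$\left(W{\left(- y,-5 \right)} + L\right)^{2} = \left(- \frac{\left(-1\right) \left(-3\right)}{3 \left(-5\right)} + 127\right)^{2} = \left(\left(- \frac{1}{3}\right) 3 \left(- \frac{1}{5}\right) + 127\right)^{2} = \left(\frac{1}{5} + 127\right)^{2} = \left(\frac{636}{5}\right)^{2} = \frac{404496}{25}$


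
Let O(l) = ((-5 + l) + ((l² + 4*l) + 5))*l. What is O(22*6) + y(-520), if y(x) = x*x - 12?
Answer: 2657476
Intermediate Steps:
O(l) = l*(l² + 5*l) (O(l) = ((-5 + l) + (5 + l² + 4*l))*l = (l² + 5*l)*l = l*(l² + 5*l))
y(x) = -12 + x² (y(x) = x² - 12 = -12 + x²)
O(22*6) + y(-520) = (22*6)²*(5 + 22*6) + (-12 + (-520)²) = 132²*(5 + 132) + (-12 + 270400) = 17424*137 + 270388 = 2387088 + 270388 = 2657476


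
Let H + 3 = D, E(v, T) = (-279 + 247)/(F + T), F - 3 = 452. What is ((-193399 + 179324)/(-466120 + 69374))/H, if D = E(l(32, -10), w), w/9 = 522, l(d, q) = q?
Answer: -72528475/6145992286 ≈ -0.011801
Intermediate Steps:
F = 455 (F = 3 + 452 = 455)
w = 4698 (w = 9*522 = 4698)
E(v, T) = -32/(455 + T) (E(v, T) = (-279 + 247)/(455 + T) = -32/(455 + T))
D = -32/5153 (D = -32/(455 + 4698) = -32/5153 ≈ -0.0062100)
H = -15491/5153 (H = -3 - 32/5153 = -15491/5153 ≈ -3.0062)
((-193399 + 179324)/(-466120 + 69374))/H = ((-193399 + 179324)/(-466120 + 69374))/(-15491/5153) = -14075/(-396746)*(-5153/15491) = -14075*(-1/396746)*(-5153/15491) = (14075/396746)*(-5153/15491) = -72528475/6145992286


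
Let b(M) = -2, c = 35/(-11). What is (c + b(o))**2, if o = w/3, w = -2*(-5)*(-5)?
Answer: 3249/121 ≈ 26.851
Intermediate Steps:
w = -50 (w = 10*(-5) = -50)
o = -50/3 ≈ -16.667
c = -35/11 (c = 35*(-1/11) = -35/11 ≈ -3.1818)
(c + b(o))**2 = (-35/11 - 2)**2 = (-57/11)**2 = 3249/121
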